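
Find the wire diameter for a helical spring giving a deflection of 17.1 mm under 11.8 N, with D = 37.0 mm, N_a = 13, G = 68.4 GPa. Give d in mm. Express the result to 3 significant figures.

2.70 mm

Required rate k = F/δ = 11.8/17.1 = 0.69006 N/mm
d = (8D³N_a·k / G)^(1/4) = (8·37.0³·13·0.69006 / (68.4×10³))^0.25
  = (53.146)^0.25 = 2.7000 mm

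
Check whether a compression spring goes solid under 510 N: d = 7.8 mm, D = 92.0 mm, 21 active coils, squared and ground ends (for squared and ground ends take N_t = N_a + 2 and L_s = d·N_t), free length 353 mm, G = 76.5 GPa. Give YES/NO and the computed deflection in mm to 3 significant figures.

k = Gd⁴/(8D³N_a) = (76.5×10³)(7.8⁴)/(8·92.0³·21) = 2.1645 N/mm
N_t = 23; L_s = 7.8·23 = 179.4 mm; δ_solid = L₀ − L_s = 353 − 179.4 = 173.6 mm
δ = F/k = 510/2.1645 = 235.62 mm
δ ≥ δ_solid → spring goes solid

YES, δ = 236 mm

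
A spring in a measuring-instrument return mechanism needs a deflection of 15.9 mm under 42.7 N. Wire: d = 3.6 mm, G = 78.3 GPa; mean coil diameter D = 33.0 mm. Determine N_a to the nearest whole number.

17

Required rate k = F/δ = 42.7/15.9 = 2.6855 N/mm
N_a = Gd⁴/(8D³k) = (78.3×10³ × 3.6⁴)/(8 × 33.0³ × 2.6855)
    = 1.31514e+07 / 772080 = 17.03 → 17 coils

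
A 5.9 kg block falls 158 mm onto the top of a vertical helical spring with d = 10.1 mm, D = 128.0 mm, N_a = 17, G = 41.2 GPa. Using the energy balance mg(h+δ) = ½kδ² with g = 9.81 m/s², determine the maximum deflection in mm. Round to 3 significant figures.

k = Gd⁴/(8D³N_a) = (41.2×10³)(10.1⁴)/(8·128.0³·17) = 1.5032 N/mm
W = mg = 5.9 × 9.81 = 57.879 N
½kδ² − Wδ − Wh = 0 → δ = (W + √(W² + 2kWh))/k
δ = (57.879 + √(3350 + 27493))/1.5032 = (57.879 + 175.62)/1.5032 = 155.34 mm

155 mm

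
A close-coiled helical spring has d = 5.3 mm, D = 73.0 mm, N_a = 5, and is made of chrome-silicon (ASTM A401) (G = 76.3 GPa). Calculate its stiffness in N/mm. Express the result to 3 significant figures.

3.87 N/mm

k = Gd⁴/(8D³N_a) = (76.3×10³ × 5.3⁴) / (8 × 73.0³ × 5)
  = 6.02044e+07 / 1.55607e+07 = 3.869 N/mm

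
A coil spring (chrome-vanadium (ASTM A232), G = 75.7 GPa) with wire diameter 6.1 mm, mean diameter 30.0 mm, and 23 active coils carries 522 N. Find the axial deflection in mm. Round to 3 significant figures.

k = Gd⁴/(8D³N_a) = (75.7×10³)(6.1⁴)/(8·30.0³·23) = 21.098 N/mm
δ = F/k = 522 / 21.098 = 24.742 mm

24.7 mm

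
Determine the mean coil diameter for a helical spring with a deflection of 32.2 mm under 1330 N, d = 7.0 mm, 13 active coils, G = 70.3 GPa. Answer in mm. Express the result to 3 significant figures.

Required rate k = F/δ = 1330/32.2 = 41.304 N/mm
D = (Gd⁴/(8N_a·k))^(1/3) = (70.3×10³·7.0⁴/(8·13·41.304))^(1/3)
  = (39293.3)^(1/3) = 33.9969 mm

34.0 mm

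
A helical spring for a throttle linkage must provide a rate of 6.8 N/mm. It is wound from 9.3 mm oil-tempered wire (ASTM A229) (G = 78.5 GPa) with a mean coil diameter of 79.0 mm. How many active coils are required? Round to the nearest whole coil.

22

N_a = Gd⁴/(8D³k) = (78.5×10³ × 9.3⁴)/(8 × 79.0³ × 6.8)
    = 5.87221e+08 / 2.68213e+07 = 21.89 → 22 coils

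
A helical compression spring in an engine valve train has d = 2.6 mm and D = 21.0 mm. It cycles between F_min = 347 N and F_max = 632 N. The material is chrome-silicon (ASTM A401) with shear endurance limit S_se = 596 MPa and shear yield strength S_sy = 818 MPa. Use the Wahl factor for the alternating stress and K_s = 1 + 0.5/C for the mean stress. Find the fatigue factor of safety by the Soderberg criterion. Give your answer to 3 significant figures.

C = D/d = 21.0/2.6 = 8.0769; K_W = (4C−1)/(4C−4)+0.615/C = 1.1821; K_s = 1+0.5/C = 1.0619
F_a = (F_max−F_min)/2 = 142.5 N; F_m = (F_max+F_min)/2 = 489.5 N
τ_a = K_W·8F_aD/(πd³) = 1.1821 × 433.57 = 512.53 MPa
τ_m = K_s·8F_mD/(πd³) = 1.0619 × 1489.3 = 1581.5 MPa
Soderberg: 1/n_f = τ_a/S_se + τ_m/S_sy = 512.53/596 + 1581.5/818 = 0.85994 + 1.93341 = 2.7934
n_f = 1/2.7934 = 0.358

0.358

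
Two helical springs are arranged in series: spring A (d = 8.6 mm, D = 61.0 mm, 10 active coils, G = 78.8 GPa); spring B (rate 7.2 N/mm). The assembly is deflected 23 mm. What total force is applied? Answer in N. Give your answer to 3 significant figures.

127 N

k_A = Gd⁴/(8D³N_a) = (78.8×10³)(8.6⁴)/(8·61.0³·10) = 23.738 N/mm
Series: 1/k_eq = 1/23.738 + 1/7.2 = 0.18102; k_eq = 5.5244 N/mm
F = k_eq·δ = 5.5244·23 = 127.06 N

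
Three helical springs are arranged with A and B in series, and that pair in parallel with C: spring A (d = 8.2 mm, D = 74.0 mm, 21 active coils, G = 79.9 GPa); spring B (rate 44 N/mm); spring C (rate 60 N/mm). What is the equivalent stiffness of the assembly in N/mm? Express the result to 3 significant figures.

k_A = Gd⁴/(8D³N_a) = (79.9×10³)(8.2⁴)/(8·74.0³·21) = 5.3064 N/mm
Springs A,B series: k_AB = 1/(1/5.3064+1/44) = 4.7353 N/mm; parallel with C: k_eq = 4.7353+60 = 64.735 N/mm

64.7 N/mm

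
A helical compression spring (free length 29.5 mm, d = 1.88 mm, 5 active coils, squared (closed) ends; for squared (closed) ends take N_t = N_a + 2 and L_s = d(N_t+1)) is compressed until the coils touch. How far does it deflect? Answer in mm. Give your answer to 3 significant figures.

N_t = 7; L_s = 1.88·8 = 15.04 mm
δ_solid = L₀ − L_s = 29.5 − 15.04 = 14.46 mm

14.5 mm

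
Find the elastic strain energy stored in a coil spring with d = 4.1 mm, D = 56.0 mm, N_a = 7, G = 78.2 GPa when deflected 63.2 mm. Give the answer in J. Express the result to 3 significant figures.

k = Gd⁴/(8D³N_a) = (78.2×10³)(4.1⁴)/(8·56.0³·7) = 2.2469 N/mm
U = ½kδ² = 0.5 × 2.2469 × 63.2² = 4487.4 N·mm = 4.4874 J

4.49 J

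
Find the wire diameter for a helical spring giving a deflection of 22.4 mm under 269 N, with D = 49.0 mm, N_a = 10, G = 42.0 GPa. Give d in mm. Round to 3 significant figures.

7.20 mm

Required rate k = F/δ = 269/22.4 = 12.009 N/mm
d = (8D³N_a·k / G)^(1/4) = (8·49.0³·10·12.009 / (42.0×10³))^0.25
  = (2691.1)^0.25 = 7.2025 mm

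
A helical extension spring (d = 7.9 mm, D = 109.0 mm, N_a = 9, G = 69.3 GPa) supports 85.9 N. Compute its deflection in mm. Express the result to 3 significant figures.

29.7 mm

k = Gd⁴/(8D³N_a) = (69.3×10³)(7.9⁴)/(8·109.0³·9) = 2.8949 N/mm
δ = F/k = 85.9 / 2.8949 = 29.673 mm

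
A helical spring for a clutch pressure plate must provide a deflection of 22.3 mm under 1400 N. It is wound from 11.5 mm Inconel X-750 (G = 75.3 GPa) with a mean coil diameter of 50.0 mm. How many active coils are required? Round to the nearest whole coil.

21

Required rate k = F/δ = 1400/22.3 = 62.78 N/mm
N_a = Gd⁴/(8D³k) = (75.3×10³ × 11.5⁴)/(8 × 50.0³ × 62.78)
    = 1.317e+09 / 6.27803e+07 = 20.98 → 21 coils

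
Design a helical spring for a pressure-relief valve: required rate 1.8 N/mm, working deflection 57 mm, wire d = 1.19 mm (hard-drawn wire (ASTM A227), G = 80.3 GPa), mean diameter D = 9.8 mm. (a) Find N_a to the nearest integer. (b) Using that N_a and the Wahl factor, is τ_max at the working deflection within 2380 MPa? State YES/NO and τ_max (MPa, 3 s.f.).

N_a = Gd⁴/(8D³k) = (80.3×10³)(1.19⁴)/(8·9.8³·1.8) = 11.88 → N_a = 12
Actual rate k = Gd⁴/(8D³·12) = 1.7822 N/mm
Working load F = kδ = 1.7822·57 = 101.58 N
C = 9.8/1.19 = 8.2353; K_W = (4C−1)/(4C−4)+0.615/C = 1.1783
τ_max = K_W·8FD/(πd³) = 1.1783·1504.4 = 1772.7 MPa
τ_max ≤ 2380 MPa → acceptable

(a) 12 coils; (b) YES, τ_max = 1770 MPa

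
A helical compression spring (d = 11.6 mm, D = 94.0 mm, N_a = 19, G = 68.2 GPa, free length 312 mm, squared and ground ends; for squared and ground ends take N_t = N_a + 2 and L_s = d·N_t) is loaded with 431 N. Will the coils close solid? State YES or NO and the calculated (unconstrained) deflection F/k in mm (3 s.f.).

k = Gd⁴/(8D³N_a) = (68.2×10³)(11.6⁴)/(8·94.0³·19) = 9.7811 N/mm
N_t = 21; L_s = 11.6·21 = 243.6 mm; δ_solid = L₀ − L_s = 312 − 243.6 = 68.4 mm
δ = F/k = 431/9.7811 = 44.064 mm
δ < δ_solid → spring does not go solid

NO, δ = 44.1 mm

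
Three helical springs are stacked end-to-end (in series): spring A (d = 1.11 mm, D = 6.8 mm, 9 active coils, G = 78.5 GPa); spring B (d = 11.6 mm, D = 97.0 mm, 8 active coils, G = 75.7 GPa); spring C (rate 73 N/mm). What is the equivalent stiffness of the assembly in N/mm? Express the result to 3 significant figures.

4.06 N/mm

k_A = Gd⁴/(8D³N_a) = (78.5×10³)(1.11⁴)/(8·6.8³·9) = 5.2638 N/mm
k_B = Gd⁴/(8D³N_a) = (75.7×10³)(11.6⁴)/(8·97.0³·8) = 23.466 N/mm
Series: 1/k_eq = 1/5.2638 + 1/23.466 + 1/73 = 0.24629; k_eq = 4.0603 N/mm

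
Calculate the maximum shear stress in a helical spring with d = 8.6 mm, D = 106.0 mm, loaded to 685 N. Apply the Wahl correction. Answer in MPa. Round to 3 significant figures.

324 MPa

Spring index C = D/d = 106.0/8.6 = 12.3256
K_W = (4C−1)/(4C−4) + 0.615/C = 48.302/45.302 + 0.0499 = 1.1161
τ₀ = 8FD/(πd³) = 8·685·106.0/(π·8.6³) = 580880/1998.2 = 290.7 MPa
τ_max = K·τ₀ = 1.1161 × 290.7 = 324.45 MPa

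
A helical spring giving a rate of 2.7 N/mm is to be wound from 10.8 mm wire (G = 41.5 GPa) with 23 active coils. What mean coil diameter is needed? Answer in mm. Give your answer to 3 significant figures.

104 mm

D = (Gd⁴/(8N_a·k))^(1/3) = (41.5×10³·10.8⁴/(8·23·2.7))^(1/3)
  = (1.13648e+06)^(1/3) = 104.3567 mm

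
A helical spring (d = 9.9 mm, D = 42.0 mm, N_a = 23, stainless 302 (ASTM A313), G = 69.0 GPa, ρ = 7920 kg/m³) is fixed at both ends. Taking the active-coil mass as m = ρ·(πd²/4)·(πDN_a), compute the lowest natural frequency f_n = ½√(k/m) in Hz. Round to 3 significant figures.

k = Gd⁴/(8D³N_a) = (69.0×10³)(9.9⁴)/(8·42.0³·23) = 48.621 N/mm = 48621 N/m
Wire length L = πDN_a = π·42.0·23 = 3034.8 mm
m = ρ·(πd²/4)·L = 7920 × 76.977×10⁻⁶ m² × 3.0348 m = 1.8502 kg
f_n = ½√(k/m) = 0.5·√(48621/1.8502) = 0.5·√(26279) = 81.054 Hz

81.1 Hz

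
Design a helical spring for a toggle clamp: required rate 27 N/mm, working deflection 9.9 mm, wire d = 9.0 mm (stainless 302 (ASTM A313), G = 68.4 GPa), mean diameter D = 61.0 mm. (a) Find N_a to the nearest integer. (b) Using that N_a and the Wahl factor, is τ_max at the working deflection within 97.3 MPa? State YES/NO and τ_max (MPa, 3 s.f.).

(a) 9 coils; (b) YES, τ_max = 70.7 MPa

N_a = Gd⁴/(8D³k) = (68.4×10³)(9.0⁴)/(8·61.0³·27) = 9.153 → N_a = 9
Actual rate k = Gd⁴/(8D³·9) = 27.46 N/mm
Working load F = kδ = 27.46·9.9 = 271.86 N
C = 61.0/9.0 = 6.7778; K_W = (4C−1)/(4C−4)+0.615/C = 1.2205
τ_max = K_W·8FD/(πd³) = 1.2205·57.927 = 70.703 MPa
τ_max ≤ 97.3 MPa → acceptable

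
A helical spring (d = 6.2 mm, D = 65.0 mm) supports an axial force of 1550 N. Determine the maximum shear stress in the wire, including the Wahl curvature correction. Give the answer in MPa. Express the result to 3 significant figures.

1220 MPa

Spring index C = D/d = 65.0/6.2 = 10.4839
K_W = (4C−1)/(4C−4) + 0.615/C = 40.935/37.935 + 0.0587 = 1.1377
τ₀ = 8FD/(πd³) = 8·1550·65.0/(π·6.2³) = 806000/748.73 = 1076.5 MPa
τ_max = K·τ₀ = 1.1377 × 1076.5 = 1224.8 MPa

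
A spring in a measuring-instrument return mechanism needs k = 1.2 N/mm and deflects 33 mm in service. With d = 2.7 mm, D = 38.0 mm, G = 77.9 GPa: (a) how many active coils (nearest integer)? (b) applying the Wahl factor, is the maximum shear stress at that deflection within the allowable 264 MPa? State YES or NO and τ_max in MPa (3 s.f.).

N_a = Gd⁴/(8D³k) = (77.9×10³)(2.7⁴)/(8·38.0³·1.2) = 7.859 → N_a = 8
Actual rate k = Gd⁴/(8D³·8) = 1.1789 N/mm
Working load F = kδ = 1.1789·33 = 38.902 N
C = 38.0/2.7 = 14.0741; K_W = (4C−1)/(4C−4)+0.615/C = 1.1011
τ_max = K_W·8FD/(πd³) = 1.1011·191.25 = 210.58 MPa
τ_max ≤ 264 MPa → acceptable

(a) 8 coils; (b) YES, τ_max = 211 MPa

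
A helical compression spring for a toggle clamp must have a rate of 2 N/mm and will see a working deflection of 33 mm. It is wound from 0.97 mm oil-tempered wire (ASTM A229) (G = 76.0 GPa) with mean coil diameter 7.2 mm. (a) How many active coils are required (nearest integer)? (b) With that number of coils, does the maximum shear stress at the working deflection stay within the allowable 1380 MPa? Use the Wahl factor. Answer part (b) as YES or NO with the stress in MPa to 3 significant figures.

(a) 11 coils; (b) NO, τ_max = 1630 MPa

N_a = Gd⁴/(8D³k) = (76.0×10³)(0.97⁴)/(8·7.2³·2) = 11.27 → N_a = 11
Actual rate k = Gd⁴/(8D³·11) = 2.0484 N/mm
Working load F = kδ = 2.0484·33 = 67.598 N
C = 7.2/0.97 = 7.4227; K_W = (4C−1)/(4C−4)+0.615/C = 1.1996
τ_max = K_W·8FD/(πd³) = 1.1996·1358 = 1629.1 MPa
τ_max > 1380 MPa → exceeds allowable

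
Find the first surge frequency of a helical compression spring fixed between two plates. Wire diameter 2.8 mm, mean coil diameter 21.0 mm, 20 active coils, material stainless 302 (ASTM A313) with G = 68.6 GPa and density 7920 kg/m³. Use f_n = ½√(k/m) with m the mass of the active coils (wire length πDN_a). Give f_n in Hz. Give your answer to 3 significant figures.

k = Gd⁴/(8D³N_a) = (68.6×10³)(2.8⁴)/(8·21.0³·20) = 2.8456 N/mm = 2845.6 N/m
Wire length L = πDN_a = π·21.0·20 = 1319.5 mm
m = ρ·(πd²/4)·L = 7920 × 6.1575×10⁻⁶ m² × 1.3195 m = 0.064347 kg
f_n = ½√(k/m) = 0.5·√(2845.6/0.064347) = 0.5·√(44223) = 105.15 Hz

105 Hz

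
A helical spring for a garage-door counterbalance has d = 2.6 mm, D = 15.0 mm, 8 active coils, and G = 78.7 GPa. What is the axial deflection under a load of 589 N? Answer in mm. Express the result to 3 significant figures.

35.4 mm

k = Gd⁴/(8D³N_a) = (78.7×10³)(2.6⁴)/(8·15.0³·8) = 16.65 N/mm
δ = F/k = 589 / 16.65 = 35.375 mm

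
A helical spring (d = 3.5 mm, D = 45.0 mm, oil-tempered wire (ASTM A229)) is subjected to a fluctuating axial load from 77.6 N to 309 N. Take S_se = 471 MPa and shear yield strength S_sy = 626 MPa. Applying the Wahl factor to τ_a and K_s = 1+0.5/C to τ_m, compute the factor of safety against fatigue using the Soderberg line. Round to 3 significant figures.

C = D/d = 45.0/3.5 = 12.8571; K_W = (4C−1)/(4C−4)+0.615/C = 1.1111; K_s = 1+0.5/C = 1.0389
F_a = (F_max−F_min)/2 = 115.7 N; F_m = (F_max+F_min)/2 = 193.3 N
τ_a = K_W·8F_aD/(πd³) = 1.1111 × 309.23 = 343.58 MPa
τ_m = K_s·8F_mD/(πd³) = 1.0389 × 516.63 = 536.72 MPa
Soderberg: 1/n_f = τ_a/S_se + τ_m/S_sy = 343.58/471 + 536.72/626 = 0.72947 + 0.85738 = 1.5869
n_f = 1/1.5869 = 0.6302

0.630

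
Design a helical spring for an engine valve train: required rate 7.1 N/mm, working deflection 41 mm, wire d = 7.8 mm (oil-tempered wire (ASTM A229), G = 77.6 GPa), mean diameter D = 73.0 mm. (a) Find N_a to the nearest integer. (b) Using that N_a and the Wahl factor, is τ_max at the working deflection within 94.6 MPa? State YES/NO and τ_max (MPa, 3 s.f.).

(a) 13 coils; (b) NO, τ_max = 132 MPa

N_a = Gd⁴/(8D³k) = (77.6×10³)(7.8⁴)/(8·73.0³·7.1) = 13 → N_a = 13
Actual rate k = Gd⁴/(8D³·13) = 7.0997 N/mm
Working load F = kδ = 7.0997·41 = 291.09 N
C = 73.0/7.8 = 9.3590; K_W = (4C−1)/(4C−4)+0.615/C = 1.1554
τ_max = K_W·8FD/(πd³) = 1.1554·114.03 = 131.75 MPa
τ_max > 94.6 MPa → exceeds allowable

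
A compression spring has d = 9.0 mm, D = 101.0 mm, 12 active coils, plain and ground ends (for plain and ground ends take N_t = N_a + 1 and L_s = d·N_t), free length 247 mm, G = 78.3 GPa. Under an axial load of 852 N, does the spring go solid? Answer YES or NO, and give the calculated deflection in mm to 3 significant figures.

YES, δ = 164 mm

k = Gd⁴/(8D³N_a) = (78.3×10³)(9.0⁴)/(8·101.0³·12) = 5.1939 N/mm
N_t = 13; L_s = 9.0·13 = 117 mm; δ_solid = L₀ − L_s = 247 − 117 = 130 mm
δ = F/k = 852/5.1939 = 164.04 mm
δ ≥ δ_solid → spring goes solid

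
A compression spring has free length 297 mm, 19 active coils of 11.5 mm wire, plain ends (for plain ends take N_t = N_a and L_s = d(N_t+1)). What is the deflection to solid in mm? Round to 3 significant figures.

67.0 mm

N_t = 19; L_s = 11.5·20 = 230 mm
δ_solid = L₀ − L_s = 297 − 230 = 67 mm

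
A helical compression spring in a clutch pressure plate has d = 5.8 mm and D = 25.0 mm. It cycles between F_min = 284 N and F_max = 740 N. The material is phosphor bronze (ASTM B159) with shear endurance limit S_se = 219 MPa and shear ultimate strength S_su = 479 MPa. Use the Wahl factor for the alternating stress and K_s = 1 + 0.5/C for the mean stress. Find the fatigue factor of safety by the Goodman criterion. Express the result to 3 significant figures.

C = D/d = 25.0/5.8 = 4.3103; K_W = (4C−1)/(4C−4)+0.615/C = 1.3692; K_s = 1+0.5/C = 1.1160
F_a = (F_max−F_min)/2 = 228 N; F_m = (F_max+F_min)/2 = 512 N
τ_a = K_W·8F_aD/(πd³) = 1.3692 × 74.393 = 101.86 MPa
τ_m = K_s·8F_mD/(πd³) = 1.1160 × 167.06 = 186.44 MPa
Goodman: 1/n_f = τ_a/S_se + τ_m/S_su = 101.86/219 + 186.44/479 = 0.46512 + 0.38922 = 0.85434
n_f = 1/0.85434 = 1.17

1.17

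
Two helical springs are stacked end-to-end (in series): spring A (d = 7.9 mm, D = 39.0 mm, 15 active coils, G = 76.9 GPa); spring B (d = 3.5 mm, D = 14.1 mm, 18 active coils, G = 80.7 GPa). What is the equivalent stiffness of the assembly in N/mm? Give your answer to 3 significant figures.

k_A = Gd⁴/(8D³N_a) = (76.9×10³)(7.9⁴)/(8·39.0³·15) = 42.078 N/mm
k_B = Gd⁴/(8D³N_a) = (80.7×10³)(3.5⁴)/(8·14.1³·18) = 30 N/mm
Series: 1/k_eq = 1/42.078 + 1/30 = 0.057098; k_eq = 17.514 N/mm

17.5 N/mm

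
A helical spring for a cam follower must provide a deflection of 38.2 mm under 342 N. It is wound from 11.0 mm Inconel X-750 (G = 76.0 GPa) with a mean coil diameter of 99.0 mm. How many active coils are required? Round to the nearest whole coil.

16

Required rate k = F/δ = 342/38.2 = 8.9529 N/mm
N_a = Gd⁴/(8D³k) = (76.0×10³ × 11.0⁴)/(8 × 99.0³ × 8.9529)
    = 1.11272e+09 / 6.94958e+07 = 16.01 → 16 coils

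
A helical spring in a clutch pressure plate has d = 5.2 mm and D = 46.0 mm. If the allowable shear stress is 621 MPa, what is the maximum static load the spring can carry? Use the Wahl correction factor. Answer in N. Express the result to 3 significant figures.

640 N

C = D/d = 46.0/5.2 = 8.8462
K_W = (4C−1)/(4C−4) + 0.615/C = 34.385/31.385 + 0.0695 = 1.1651
τ_max = K·8FD/(πd³) → F_max = τ_allow·πd³/(8DK)
F_max = 621·π·5.2³/(8·46.0·1.1651) = 2.7432e+05/428.76 = 639.79 N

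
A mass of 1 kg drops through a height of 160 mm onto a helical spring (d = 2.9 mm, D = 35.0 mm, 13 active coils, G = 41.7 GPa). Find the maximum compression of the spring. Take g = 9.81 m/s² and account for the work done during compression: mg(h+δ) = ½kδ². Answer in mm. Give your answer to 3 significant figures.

k = Gd⁴/(8D³N_a) = (41.7×10³)(2.9⁴)/(8·35.0³·13) = 0.66144 N/mm
W = mg = 1 × 9.81 = 9.81 N
½kδ² − Wδ − Wh = 0 → δ = (W + √(W² + 2kWh))/k
δ = (9.81 + √(96.236 + 2076.39))/0.66144 = (9.81 + 46.611)/0.66144 = 85.301 mm

85.3 mm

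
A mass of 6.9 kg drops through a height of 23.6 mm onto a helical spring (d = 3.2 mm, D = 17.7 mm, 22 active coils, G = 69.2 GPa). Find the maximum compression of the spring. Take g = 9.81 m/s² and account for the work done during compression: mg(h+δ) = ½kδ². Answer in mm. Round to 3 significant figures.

k = Gd⁴/(8D³N_a) = (69.2×10³)(3.2⁴)/(8·17.7³·22) = 7.4349 N/mm
W = mg = 6.9 × 9.81 = 67.689 N
½kδ² − Wδ − Wh = 0 → δ = (W + √(W² + 2kWh))/k
δ = (67.689 + √(4581.8 + 23753.8))/7.4349 = (67.689 + 168.33)/7.4349 = 31.745 mm

31.7 mm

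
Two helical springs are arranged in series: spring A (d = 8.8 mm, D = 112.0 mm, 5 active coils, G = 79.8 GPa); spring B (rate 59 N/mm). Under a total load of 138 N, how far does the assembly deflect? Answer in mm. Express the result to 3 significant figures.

18.5 mm

k_A = Gd⁴/(8D³N_a) = (79.8×10³)(8.8⁴)/(8·112.0³·5) = 8.5157 N/mm
Series: 1/k_eq = 1/8.5157 + 1/59 = 0.13438; k_eq = 7.4416 N/mm
δ = F/k_eq = 138/7.4416 = 18.544 mm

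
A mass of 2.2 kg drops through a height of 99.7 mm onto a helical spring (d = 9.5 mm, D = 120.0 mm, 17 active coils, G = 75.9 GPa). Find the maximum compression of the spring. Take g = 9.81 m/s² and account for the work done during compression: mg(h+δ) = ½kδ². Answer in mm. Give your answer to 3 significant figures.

49.5 mm

k = Gd⁴/(8D³N_a) = (75.9×10³)(9.5⁴)/(8·120.0³·17) = 2.6306 N/mm
W = mg = 2.2 × 9.81 = 21.582 N
½kδ² − Wδ − Wh = 0 → δ = (W + √(W² + 2kWh))/k
δ = (21.582 + √(465.78 + 11320.6))/2.6306 = (21.582 + 108.57)/2.6306 = 49.474 mm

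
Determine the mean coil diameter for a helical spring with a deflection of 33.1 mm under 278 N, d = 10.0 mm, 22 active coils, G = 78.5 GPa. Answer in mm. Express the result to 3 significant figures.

Required rate k = F/δ = 278/33.1 = 8.3988 N/mm
D = (Gd⁴/(8N_a·k))^(1/3) = (78.5×10³·10.0⁴/(8·22·8.3988))^(1/3)
  = (531056)^(1/3) = 80.9804 mm

81.0 mm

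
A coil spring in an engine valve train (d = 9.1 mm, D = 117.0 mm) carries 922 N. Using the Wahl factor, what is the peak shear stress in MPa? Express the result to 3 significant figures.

Spring index C = D/d = 117.0/9.1 = 12.8571
K_W = (4C−1)/(4C−4) + 0.615/C = 50.429/47.429 + 0.0478 = 1.1111
τ₀ = 8FD/(πd³) = 8·922·117.0/(π·9.1³) = 862992/2367.4 = 364.53 MPa
τ_max = K·τ₀ = 1.1111 × 364.53 = 405.02 MPa

405 MPa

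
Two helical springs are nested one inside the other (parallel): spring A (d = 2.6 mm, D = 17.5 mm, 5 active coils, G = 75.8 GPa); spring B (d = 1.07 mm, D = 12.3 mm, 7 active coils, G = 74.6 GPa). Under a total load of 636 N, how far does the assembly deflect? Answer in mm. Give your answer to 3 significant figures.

k_A = Gd⁴/(8D³N_a) = (75.8×10³)(2.6⁴)/(8·17.5³·5) = 16.158 N/mm
k_B = Gd⁴/(8D³N_a) = (74.6×10³)(1.07⁴)/(8·12.3³·7) = 0.93836 N/mm
Parallel: k_eq = 16.158 + 0.93836 = 17.096 N/mm
δ = F/k_eq = 636/17.096 = 37.201 mm

37.2 mm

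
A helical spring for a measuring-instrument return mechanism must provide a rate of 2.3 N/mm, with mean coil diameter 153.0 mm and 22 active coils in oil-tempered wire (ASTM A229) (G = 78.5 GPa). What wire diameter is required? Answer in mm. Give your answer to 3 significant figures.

11.7 mm

d = (8D³N_a·k / G)^(1/4) = (8·153.0³·22·2.3 / (78.5×10³))^0.25
  = (18469)^0.25 = 11.6577 mm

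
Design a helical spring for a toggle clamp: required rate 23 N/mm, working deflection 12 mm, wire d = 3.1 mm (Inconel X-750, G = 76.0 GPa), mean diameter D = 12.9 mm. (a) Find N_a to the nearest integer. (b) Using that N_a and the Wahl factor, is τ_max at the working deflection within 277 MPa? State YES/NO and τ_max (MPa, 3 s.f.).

(a) 18 coils; (b) NO, τ_max = 416 MPa

N_a = Gd⁴/(8D³k) = (76.0×10³)(3.1⁴)/(8·12.9³·23) = 17.77 → N_a = 18
Actual rate k = Gd⁴/(8D³·18) = 22.705 N/mm
Working load F = kδ = 22.705·12 = 272.46 N
C = 12.9/3.1 = 4.1613; K_W = (4C−1)/(4C−4)+0.615/C = 1.3850
τ_max = K_W·8FD/(πd³) = 1.3850·300.44 = 416.12 MPa
τ_max > 277 MPa → exceeds allowable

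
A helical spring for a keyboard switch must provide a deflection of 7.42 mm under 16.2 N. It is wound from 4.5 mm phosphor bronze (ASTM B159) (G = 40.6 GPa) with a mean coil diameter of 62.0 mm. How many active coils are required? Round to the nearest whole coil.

4

Required rate k = F/δ = 16.2/7.42 = 2.1833 N/mm
N_a = Gd⁴/(8D³k) = (40.6×10³ × 4.5⁴)/(8 × 62.0³ × 2.1833)
    = 1.66485e+07 / 4.16271e+06 = 3.999 → 4 coils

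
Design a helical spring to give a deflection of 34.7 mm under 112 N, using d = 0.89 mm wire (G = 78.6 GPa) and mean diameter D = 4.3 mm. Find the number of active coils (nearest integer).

24

Required rate k = F/δ = 112/34.7 = 3.2277 N/mm
N_a = Gd⁴/(8D³k) = (78.6×10³ × 0.89⁴)/(8 × 4.3³ × 3.2277)
    = 49315.4 / 2052.98 = 24.02 → 24 coils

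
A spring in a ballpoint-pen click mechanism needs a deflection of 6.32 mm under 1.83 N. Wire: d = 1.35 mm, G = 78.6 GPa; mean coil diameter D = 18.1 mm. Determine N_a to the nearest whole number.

Required rate k = F/δ = 1.83/6.32 = 0.28956 N/mm
N_a = Gd⁴/(8D³k) = (78.6×10³ × 1.35⁴)/(8 × 18.1³ × 0.28956)
    = 261070 / 13736 = 19.01 → 19 coils

19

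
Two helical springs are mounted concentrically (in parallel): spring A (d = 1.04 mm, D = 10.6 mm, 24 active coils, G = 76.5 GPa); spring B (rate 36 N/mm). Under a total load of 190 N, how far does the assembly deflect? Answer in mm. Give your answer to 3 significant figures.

5.22 mm

k_A = Gd⁴/(8D³N_a) = (76.5×10³)(1.04⁴)/(8·10.6³·24) = 0.39136 N/mm
Parallel: k_eq = 0.39136 + 36 = 36.391 N/mm
δ = F/k_eq = 190/36.391 = 5.221 mm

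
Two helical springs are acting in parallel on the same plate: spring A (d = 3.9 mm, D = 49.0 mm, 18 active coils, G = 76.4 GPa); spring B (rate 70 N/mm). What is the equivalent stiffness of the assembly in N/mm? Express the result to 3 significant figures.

71.0 N/mm

k_A = Gd⁴/(8D³N_a) = (76.4×10³)(3.9⁴)/(8·49.0³·18) = 1.0433 N/mm
Parallel: k_eq = 1.0433 + 70 = 71.043 N/mm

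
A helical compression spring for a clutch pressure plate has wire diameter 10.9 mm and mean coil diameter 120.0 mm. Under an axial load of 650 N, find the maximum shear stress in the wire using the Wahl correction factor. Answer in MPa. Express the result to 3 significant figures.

173 MPa

Spring index C = D/d = 120.0/10.9 = 11.0092
K_W = (4C−1)/(4C−4) + 0.615/C = 43.037/40.037 + 0.0559 = 1.1308
τ₀ = 8FD/(πd³) = 8·650·120.0/(π·10.9³) = 624000/4068.5 = 153.38 MPa
τ_max = K·τ₀ = 1.1308 × 153.38 = 173.44 MPa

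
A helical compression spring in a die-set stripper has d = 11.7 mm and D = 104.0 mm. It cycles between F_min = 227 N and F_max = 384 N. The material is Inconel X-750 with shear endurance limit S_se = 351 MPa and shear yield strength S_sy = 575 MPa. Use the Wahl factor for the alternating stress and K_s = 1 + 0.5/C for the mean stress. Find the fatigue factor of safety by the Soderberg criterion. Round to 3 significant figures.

C = D/d = 104.0/11.7 = 8.8889; K_W = (4C−1)/(4C−4)+0.615/C = 1.1643; K_s = 1+0.5/C = 1.0562
F_a = (F_max−F_min)/2 = 78.5 N; F_m = (F_max+F_min)/2 = 305.5 N
τ_a = K_W·8F_aD/(πd³) = 1.1643 × 12.98 = 15.112 MPa
τ_m = K_s·8F_mD/(πd³) = 1.0562 × 50.516 = 53.357 MPa
Soderberg: 1/n_f = τ_a/S_se + τ_m/S_sy = 15.112/351 + 53.357/575 = 0.04306 + 0.09280 = 0.13585
n_f = 1/0.13585 = 7.361

7.36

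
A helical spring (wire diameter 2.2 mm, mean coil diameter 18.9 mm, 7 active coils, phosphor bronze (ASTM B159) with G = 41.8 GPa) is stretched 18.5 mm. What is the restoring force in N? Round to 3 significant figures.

47.9 N

k = Gd⁴/(8D³N_a) = (41.8×10³)(2.2⁴)/(8·18.9³·7) = 2.59 N/mm
F = k·δ = 2.59 × 18.5 = 47.914 N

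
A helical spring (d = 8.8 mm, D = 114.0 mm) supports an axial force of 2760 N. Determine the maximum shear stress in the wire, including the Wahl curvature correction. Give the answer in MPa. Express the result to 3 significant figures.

1310 MPa

Spring index C = D/d = 114.0/8.8 = 12.9545
K_W = (4C−1)/(4C−4) + 0.615/C = 50.818/47.818 + 0.0475 = 1.1102
τ₀ = 8FD/(πd³) = 8·2760·114.0/(π·8.8³) = 2.51712e+06/2140.9 = 1175.7 MPa
τ_max = K·τ₀ = 1.1102 × 1175.7 = 1305.3 MPa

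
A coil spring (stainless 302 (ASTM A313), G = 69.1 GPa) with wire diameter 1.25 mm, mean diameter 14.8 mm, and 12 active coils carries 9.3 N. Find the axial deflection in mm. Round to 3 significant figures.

k = Gd⁴/(8D³N_a) = (69.1×10³)(1.25⁴)/(8·14.8³·12) = 0.54208 N/mm
δ = F/k = 9.3 / 0.54208 = 17.156 mm

17.2 mm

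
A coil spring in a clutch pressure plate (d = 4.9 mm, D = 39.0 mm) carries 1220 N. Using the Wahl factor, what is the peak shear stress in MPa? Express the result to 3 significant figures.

1220 MPa

Spring index C = D/d = 39.0/4.9 = 7.9592
K_W = (4C−1)/(4C−4) + 0.615/C = 30.837/27.837 + 0.0773 = 1.1850
τ₀ = 8FD/(πd³) = 8·1220·39.0/(π·4.9³) = 380640/369.61 = 1029.9 MPa
τ_max = K·τ₀ = 1.1850 × 1029.9 = 1220.4 MPa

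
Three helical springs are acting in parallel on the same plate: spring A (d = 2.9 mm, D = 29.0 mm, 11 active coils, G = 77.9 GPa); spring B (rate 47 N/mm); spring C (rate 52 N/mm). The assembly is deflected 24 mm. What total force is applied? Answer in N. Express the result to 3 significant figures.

2440 N

k_A = Gd⁴/(8D³N_a) = (77.9×10³)(2.9⁴)/(8·29.0³·11) = 2.5672 N/mm
Parallel: k_eq = 2.5672 + 47 + 52 = 101.57 N/mm
F = k_eq·δ = 101.57·24 = 2437.6 N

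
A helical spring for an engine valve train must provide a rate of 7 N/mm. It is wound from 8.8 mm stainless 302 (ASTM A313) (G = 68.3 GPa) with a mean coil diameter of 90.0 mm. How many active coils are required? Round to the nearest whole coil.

10

N_a = Gd⁴/(8D³k) = (68.3×10³ × 8.8⁴)/(8 × 90.0³ × 7)
    = 4.09592e+08 / 4.0824e+07 = 10.03 → 10 coils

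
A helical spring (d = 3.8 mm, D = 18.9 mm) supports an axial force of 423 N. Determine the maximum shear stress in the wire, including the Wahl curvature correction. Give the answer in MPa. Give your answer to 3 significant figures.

487 MPa

Spring index C = D/d = 18.9/3.8 = 4.9737
K_W = (4C−1)/(4C−4) + 0.615/C = 18.895/15.895 + 0.1237 = 1.3124
τ₀ = 8FD/(πd³) = 8·423·18.9/(π·3.8³) = 63957.6/172.39 = 371.02 MPa
τ_max = K·τ₀ = 1.3124 × 371.02 = 486.92 MPa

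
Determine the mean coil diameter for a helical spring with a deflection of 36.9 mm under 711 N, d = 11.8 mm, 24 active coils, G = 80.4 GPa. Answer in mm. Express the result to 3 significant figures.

75.0 mm

Required rate k = F/δ = 711/36.9 = 19.268 N/mm
D = (Gd⁴/(8N_a·k))^(1/3) = (80.4×10³·11.8⁴/(8·24·19.268))^(1/3)
  = (421347)^(1/3) = 74.9687 mm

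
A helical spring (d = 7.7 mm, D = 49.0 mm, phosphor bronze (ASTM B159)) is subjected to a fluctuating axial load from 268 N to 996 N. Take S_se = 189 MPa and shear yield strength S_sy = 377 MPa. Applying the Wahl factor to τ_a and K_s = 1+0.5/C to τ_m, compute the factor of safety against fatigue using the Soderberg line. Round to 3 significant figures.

0.873

C = D/d = 49.0/7.7 = 6.3636; K_W = (4C−1)/(4C−4)+0.615/C = 1.2365; K_s = 1+0.5/C = 1.0786
F_a = (F_max−F_min)/2 = 364 N; F_m = (F_max+F_min)/2 = 632 N
τ_a = K_W·8F_aD/(πd³) = 1.2365 × 99.487 = 123.01 MPa
τ_m = K_s·8F_mD/(πd³) = 1.0786 × 172.74 = 186.31 MPa
Soderberg: 1/n_f = τ_a/S_se + τ_m/S_sy = 123.01/189 + 186.31/377 = 0.65086 + 0.49418 = 1.145
n_f = 1/1.145 = 0.8733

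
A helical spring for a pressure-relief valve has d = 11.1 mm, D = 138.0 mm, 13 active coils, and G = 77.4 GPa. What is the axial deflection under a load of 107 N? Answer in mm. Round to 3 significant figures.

24.9 mm

k = Gd⁴/(8D³N_a) = (77.4×10³)(11.1⁴)/(8·138.0³·13) = 4.2989 N/mm
δ = F/k = 107 / 4.2989 = 24.89 mm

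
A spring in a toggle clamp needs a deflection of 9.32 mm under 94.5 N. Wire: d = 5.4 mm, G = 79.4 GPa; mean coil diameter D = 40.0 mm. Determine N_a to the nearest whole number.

13

Required rate k = F/δ = 94.5/9.32 = 10.139 N/mm
N_a = Gd⁴/(8D³k) = (79.4×10³ × 5.4⁴)/(8 × 40.0³ × 10.139)
    = 6.75143e+07 / 5.19142e+06 = 13 → 13 coils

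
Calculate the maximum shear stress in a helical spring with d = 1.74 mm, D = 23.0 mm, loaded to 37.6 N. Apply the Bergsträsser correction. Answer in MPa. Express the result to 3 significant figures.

460 MPa

Spring index C = D/d = 23.0/1.74 = 13.2184
K_B = (4C+2)/(4C−3) = 54.874/49.874 = 1.1003
τ₀ = 8FD/(πd³) = 8·37.6·23.0/(π·1.74³) = 6918.4/16.55 = 418.03 MPa
τ_max = K·τ₀ = 1.1003 × 418.03 = 459.94 MPa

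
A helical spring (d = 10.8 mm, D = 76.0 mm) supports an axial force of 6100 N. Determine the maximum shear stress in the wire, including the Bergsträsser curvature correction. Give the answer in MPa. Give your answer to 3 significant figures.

1120 MPa

Spring index C = D/d = 76.0/10.8 = 7.0370
K_B = (4C+2)/(4C−3) = 30.148/25.148 = 1.1988
τ₀ = 8FD/(πd³) = 8·6100·76.0/(π·10.8³) = 3.7088e+06/3957.5 = 937.16 MPa
τ_max = K·τ₀ = 1.1988 × 937.16 = 1123.5 MPa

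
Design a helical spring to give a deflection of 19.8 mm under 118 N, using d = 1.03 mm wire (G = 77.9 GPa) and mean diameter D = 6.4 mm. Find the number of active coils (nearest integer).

7

Required rate k = F/δ = 118/19.8 = 5.9596 N/mm
N_a = Gd⁴/(8D³k) = (77.9×10³ × 1.03⁴)/(8 × 6.4³ × 5.9596)
    = 87677.1 / 12498.2 = 7.015 → 7 coils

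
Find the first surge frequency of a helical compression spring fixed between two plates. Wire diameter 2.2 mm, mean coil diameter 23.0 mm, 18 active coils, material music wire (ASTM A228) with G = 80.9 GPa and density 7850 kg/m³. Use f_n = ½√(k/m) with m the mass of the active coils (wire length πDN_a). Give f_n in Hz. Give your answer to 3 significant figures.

83.5 Hz

k = Gd⁴/(8D³N_a) = (80.9×10³)(2.2⁴)/(8·23.0³·18) = 1.0817 N/mm = 1081.7 N/m
Wire length L = πDN_a = π·23.0·18 = 1300.6 mm
m = ρ·(πd²/4)·L = 7850 × 3.8013×10⁻⁶ m² × 1.3006 m = 0.038811 kg
f_n = ½√(k/m) = 0.5·√(1081.7/0.038811) = 0.5·√(27870) = 83.472 Hz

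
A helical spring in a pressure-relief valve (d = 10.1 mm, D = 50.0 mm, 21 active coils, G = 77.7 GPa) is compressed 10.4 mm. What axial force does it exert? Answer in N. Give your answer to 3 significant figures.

400 N

k = Gd⁴/(8D³N_a) = (77.7×10³)(10.1⁴)/(8·50.0³·21) = 38.502 N/mm
F = k·δ = 38.502 × 10.4 = 400.42 N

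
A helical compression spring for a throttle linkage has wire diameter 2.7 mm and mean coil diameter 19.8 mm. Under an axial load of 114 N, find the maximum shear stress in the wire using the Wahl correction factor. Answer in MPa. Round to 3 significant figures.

351 MPa

Spring index C = D/d = 19.8/2.7 = 7.3333
K_W = (4C−1)/(4C−4) + 0.615/C = 28.333/25.333 + 0.0839 = 1.2023
τ₀ = 8FD/(πd³) = 8·114·19.8/(π·2.7³) = 18057.6/61.836 = 292.02 MPa
τ_max = K·τ₀ = 1.2023 × 292.02 = 351.1 MPa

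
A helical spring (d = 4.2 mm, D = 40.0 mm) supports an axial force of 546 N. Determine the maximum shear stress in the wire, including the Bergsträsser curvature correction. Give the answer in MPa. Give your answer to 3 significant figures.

Spring index C = D/d = 40.0/4.2 = 9.5238
K_B = (4C+2)/(4C−3) = 40.095/35.095 = 1.1425
τ₀ = 8FD/(πd³) = 8·546·40.0/(π·4.2³) = 174720/232.75 = 750.66 MPa
τ_max = K·τ₀ = 1.1425 × 750.66 = 857.61 MPa

858 MPa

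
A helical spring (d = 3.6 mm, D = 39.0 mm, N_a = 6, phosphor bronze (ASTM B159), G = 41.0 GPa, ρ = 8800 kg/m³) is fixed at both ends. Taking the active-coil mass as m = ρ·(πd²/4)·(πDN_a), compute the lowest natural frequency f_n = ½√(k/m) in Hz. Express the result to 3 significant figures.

k = Gd⁴/(8D³N_a) = (41.0×10³)(3.6⁴)/(8·39.0³·6) = 2.4186 N/mm = 2418.6 N/m
Wire length L = πDN_a = π·39.0·6 = 735.13 mm
m = ρ·(πd²/4)·L = 8800 × 10.179×10⁻⁶ m² × 0.73513 m = 0.065848 kg
f_n = ½√(k/m) = 0.5·√(2418.6/0.065848) = 0.5·√(36730) = 95.825 Hz

95.8 Hz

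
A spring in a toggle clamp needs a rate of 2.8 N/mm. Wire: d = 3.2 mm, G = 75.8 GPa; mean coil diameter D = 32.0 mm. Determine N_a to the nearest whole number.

N_a = Gd⁴/(8D³k) = (75.8×10³ × 3.2⁴)/(8 × 32.0³ × 2.8)
    = 7.94821e+06 / 734003 = 10.83 → 11 coils

11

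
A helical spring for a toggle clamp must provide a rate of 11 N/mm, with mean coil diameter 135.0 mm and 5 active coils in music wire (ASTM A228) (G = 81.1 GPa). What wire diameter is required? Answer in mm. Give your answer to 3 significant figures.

d = (8D³N_a·k / G)^(1/4) = (8·135.0³·5·11 / (81.1×10³))^0.25
  = (13349)^0.25 = 10.7488 mm

10.7 mm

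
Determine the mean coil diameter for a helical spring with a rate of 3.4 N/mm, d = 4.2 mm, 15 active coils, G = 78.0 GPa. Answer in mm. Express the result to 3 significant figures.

39.0 mm

D = (Gd⁴/(8N_a·k))^(1/3) = (78.0×10³·4.2⁴/(8·15·3.4))^(1/3)
  = (59488.3)^(1/3) = 39.0371 mm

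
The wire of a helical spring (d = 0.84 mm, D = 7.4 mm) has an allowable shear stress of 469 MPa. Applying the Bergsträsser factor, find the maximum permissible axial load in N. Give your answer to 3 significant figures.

C = D/d = 7.4/0.84 = 8.8095
K_B = (4C+2)/(4C−3) = 37.238/32.238 = 1.1551
τ_max = K·8FD/(πd³) → F_max = τ_allow·πd³/(8DK)
F_max = 469·π·0.84³/(8·7.4·1.1551) = 873.29/68.382 = 12.771 N

12.8 N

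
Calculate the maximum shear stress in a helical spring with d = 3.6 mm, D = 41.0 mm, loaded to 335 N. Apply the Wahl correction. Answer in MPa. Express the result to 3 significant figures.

844 MPa

Spring index C = D/d = 41.0/3.6 = 11.3889
K_W = (4C−1)/(4C−4) + 0.615/C = 44.556/41.556 + 0.0540 = 1.1262
τ₀ = 8FD/(πd³) = 8·335·41.0/(π·3.6³) = 109880/146.57 = 749.65 MPa
τ_max = K·τ₀ = 1.1262 × 749.65 = 844.26 MPa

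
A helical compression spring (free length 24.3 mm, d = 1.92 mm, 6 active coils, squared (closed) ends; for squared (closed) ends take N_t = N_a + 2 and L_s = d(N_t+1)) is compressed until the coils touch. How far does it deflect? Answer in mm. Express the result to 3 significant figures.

N_t = 8; L_s = 1.92·9 = 17.28 mm
δ_solid = L₀ − L_s = 24.3 − 17.28 = 7.02 mm

7.02 mm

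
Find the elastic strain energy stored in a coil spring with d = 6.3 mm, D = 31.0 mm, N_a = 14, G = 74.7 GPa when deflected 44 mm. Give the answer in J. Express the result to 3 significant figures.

34.1 J

k = Gd⁴/(8D³N_a) = (74.7×10³)(6.3⁴)/(8·31.0³·14) = 35.268 N/mm
U = ½kδ² = 0.5 × 35.268 × 44² = 34139 N·mm = 34.139 J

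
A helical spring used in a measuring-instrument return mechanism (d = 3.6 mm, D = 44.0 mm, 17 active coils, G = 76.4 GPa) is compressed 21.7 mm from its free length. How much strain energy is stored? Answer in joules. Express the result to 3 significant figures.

0.261 J

k = Gd⁴/(8D³N_a) = (76.4×10³)(3.6⁴)/(8·44.0³·17) = 1.1077 N/mm
U = ½kδ² = 0.5 × 1.1077 × 21.7² = 260.79 N·mm = 0.26079 J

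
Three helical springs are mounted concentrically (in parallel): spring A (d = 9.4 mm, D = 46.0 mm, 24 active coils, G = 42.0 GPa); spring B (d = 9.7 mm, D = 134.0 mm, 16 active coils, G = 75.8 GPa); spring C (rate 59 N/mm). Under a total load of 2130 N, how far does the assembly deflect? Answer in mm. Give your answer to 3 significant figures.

27.1 mm

k_A = Gd⁴/(8D³N_a) = (42.0×10³)(9.4⁴)/(8·46.0³·24) = 17.546 N/mm
k_B = Gd⁴/(8D³N_a) = (75.8×10³)(9.7⁴)/(8·134.0³·16) = 2.1789 N/mm
Parallel: k_eq = 17.546 + 2.1789 + 59 = 78.725 N/mm
δ = F/k_eq = 2130/78.725 = 27.056 mm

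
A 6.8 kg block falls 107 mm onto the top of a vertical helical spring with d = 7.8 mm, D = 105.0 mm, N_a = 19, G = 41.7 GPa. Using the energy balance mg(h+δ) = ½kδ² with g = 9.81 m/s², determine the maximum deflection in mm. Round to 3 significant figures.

225 mm

k = Gd⁴/(8D³N_a) = (41.7×10³)(7.8⁴)/(8·105.0³·19) = 0.87721 N/mm
W = mg = 6.8 × 9.81 = 66.708 N
½kδ² − Wδ − Wh = 0 → δ = (W + √(W² + 2kWh))/k
δ = (66.708 + √(4450 + 12522.6))/0.87721 = (66.708 + 130.28)/0.87721 = 224.56 mm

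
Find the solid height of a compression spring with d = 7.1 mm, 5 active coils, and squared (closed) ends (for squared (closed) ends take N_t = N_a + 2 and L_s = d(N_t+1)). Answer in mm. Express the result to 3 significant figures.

squared (closed) ends: N_t = N_a + 2 = 5 + 2 = 7
L_s = d·(N_t+1) = 7.1 × 8 = 56.8 mm

56.8 mm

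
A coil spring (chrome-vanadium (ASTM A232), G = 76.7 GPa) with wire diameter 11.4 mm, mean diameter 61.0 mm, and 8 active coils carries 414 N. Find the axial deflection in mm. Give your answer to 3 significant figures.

4.64 mm

k = Gd⁴/(8D³N_a) = (76.7×10³)(11.4⁴)/(8·61.0³·8) = 89.175 N/mm
δ = F/k = 414 / 89.175 = 4.6425 mm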